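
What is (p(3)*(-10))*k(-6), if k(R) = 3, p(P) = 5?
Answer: -150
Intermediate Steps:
(p(3)*(-10))*k(-6) = (5*(-10))*3 = -50*3 = -150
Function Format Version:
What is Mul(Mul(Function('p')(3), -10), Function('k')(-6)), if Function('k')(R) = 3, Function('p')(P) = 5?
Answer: -150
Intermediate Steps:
Mul(Mul(Function('p')(3), -10), Function('k')(-6)) = Mul(Mul(5, -10), 3) = Mul(-50, 3) = -150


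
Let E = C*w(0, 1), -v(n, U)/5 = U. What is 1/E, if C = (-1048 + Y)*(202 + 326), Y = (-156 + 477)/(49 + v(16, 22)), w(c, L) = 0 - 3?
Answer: 61/101770416 ≈ 5.9939e-7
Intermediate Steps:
v(n, U) = -5*U
w(c, L) = -3
Y = -321/61 (Y = (-156 + 477)/(49 - 5*22) = 321/(49 - 110) = 321/(-61) = 321*(-1/61) = -321/61 ≈ -5.2623)
C = -33923472/61 (C = (-1048 - 321/61)*(202 + 326) = -64249/61*528 = -33923472/61 ≈ -5.5612e+5)
E = 101770416/61 (E = -33923472/61*(-3) = 101770416/61 ≈ 1.6684e+6)
1/E = 1/(101770416/61) = 61/101770416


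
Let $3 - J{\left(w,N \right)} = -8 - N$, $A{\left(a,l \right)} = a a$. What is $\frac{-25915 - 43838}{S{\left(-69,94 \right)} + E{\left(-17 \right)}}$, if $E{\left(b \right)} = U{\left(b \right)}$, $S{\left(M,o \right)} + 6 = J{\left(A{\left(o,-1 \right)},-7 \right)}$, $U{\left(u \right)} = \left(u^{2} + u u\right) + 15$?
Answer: $- \frac{23251}{197} \approx -118.03$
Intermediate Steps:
$A{\left(a,l \right)} = a^{2}$
$J{\left(w,N \right)} = 11 + N$ ($J{\left(w,N \right)} = 3 - \left(-8 - N\right) = 3 + \left(8 + N\right) = 11 + N$)
$U{\left(u \right)} = 15 + 2 u^{2}$ ($U{\left(u \right)} = \left(u^{2} + u^{2}\right) + 15 = 2 u^{2} + 15 = 15 + 2 u^{2}$)
$S{\left(M,o \right)} = -2$ ($S{\left(M,o \right)} = -6 + \left(11 - 7\right) = -6 + 4 = -2$)
$E{\left(b \right)} = 15 + 2 b^{2}$
$\frac{-25915 - 43838}{S{\left(-69,94 \right)} + E{\left(-17 \right)}} = \frac{-25915 - 43838}{-2 + \left(15 + 2 \left(-17\right)^{2}\right)} = - \frac{69753}{-2 + \left(15 + 2 \cdot 289\right)} = - \frac{69753}{-2 + \left(15 + 578\right)} = - \frac{69753}{-2 + 593} = - \frac{69753}{591} = \left(-69753\right) \frac{1}{591} = - \frac{23251}{197}$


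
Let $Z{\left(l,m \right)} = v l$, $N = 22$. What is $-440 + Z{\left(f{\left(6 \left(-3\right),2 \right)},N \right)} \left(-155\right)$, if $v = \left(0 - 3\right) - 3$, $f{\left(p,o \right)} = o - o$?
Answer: $-440$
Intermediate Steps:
$f{\left(p,o \right)} = 0$
$v = -6$ ($v = -3 - 3 = -6$)
$Z{\left(l,m \right)} = - 6 l$
$-440 + Z{\left(f{\left(6 \left(-3\right),2 \right)},N \right)} \left(-155\right) = -440 + \left(-6\right) 0 \left(-155\right) = -440 + 0 \left(-155\right) = -440 + 0 = -440$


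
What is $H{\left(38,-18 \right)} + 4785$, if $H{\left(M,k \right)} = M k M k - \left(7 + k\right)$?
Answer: $472652$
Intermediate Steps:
$H{\left(M,k \right)} = -7 - k + M^{2} k^{2}$ ($H{\left(M,k \right)} = k M^{2} k - \left(7 + k\right) = M^{2} k^{2} - \left(7 + k\right) = -7 - k + M^{2} k^{2}$)
$H{\left(38,-18 \right)} + 4785 = \left(-7 - -18 + 38^{2} \left(-18\right)^{2}\right) + 4785 = \left(-7 + 18 + 1444 \cdot 324\right) + 4785 = \left(-7 + 18 + 467856\right) + 4785 = 467867 + 4785 = 472652$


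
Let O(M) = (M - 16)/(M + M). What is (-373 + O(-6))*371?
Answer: -826217/6 ≈ -1.3770e+5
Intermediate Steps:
O(M) = (-16 + M)/(2*M) (O(M) = (-16 + M)/((2*M)) = (-16 + M)*(1/(2*M)) = (-16 + M)/(2*M))
(-373 + O(-6))*371 = (-373 + (½)*(-16 - 6)/(-6))*371 = (-373 + (½)*(-⅙)*(-22))*371 = (-373 + 11/6)*371 = -2227/6*371 = -826217/6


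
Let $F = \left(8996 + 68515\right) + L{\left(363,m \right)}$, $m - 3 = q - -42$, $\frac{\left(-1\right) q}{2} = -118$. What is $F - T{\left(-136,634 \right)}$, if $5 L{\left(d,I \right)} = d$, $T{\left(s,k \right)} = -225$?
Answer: $\frac{389043}{5} \approx 77809.0$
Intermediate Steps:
$q = 236$ ($q = \left(-2\right) \left(-118\right) = 236$)
$m = 281$ ($m = 3 + \left(236 - -42\right) = 3 + \left(236 + 42\right) = 3 + 278 = 281$)
$L{\left(d,I \right)} = \frac{d}{5}$
$F = \frac{387918}{5}$ ($F = \left(8996 + 68515\right) + \frac{1}{5} \cdot 363 = 77511 + \frac{363}{5} = \frac{387918}{5} \approx 77584.0$)
$F - T{\left(-136,634 \right)} = \frac{387918}{5} - -225 = \frac{387918}{5} + 225 = \frac{389043}{5}$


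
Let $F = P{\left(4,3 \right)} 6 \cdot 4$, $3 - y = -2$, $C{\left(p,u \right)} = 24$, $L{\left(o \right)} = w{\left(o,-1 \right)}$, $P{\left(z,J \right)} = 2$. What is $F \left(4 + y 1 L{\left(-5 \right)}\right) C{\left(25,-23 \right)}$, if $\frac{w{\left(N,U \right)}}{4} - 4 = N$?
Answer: $-18432$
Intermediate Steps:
$w{\left(N,U \right)} = 16 + 4 N$
$L{\left(o \right)} = 16 + 4 o$
$y = 5$ ($y = 3 - -2 = 3 + 2 = 5$)
$F = 48$ ($F = 2 \cdot 6 \cdot 4 = 12 \cdot 4 = 48$)
$F \left(4 + y 1 L{\left(-5 \right)}\right) C{\left(25,-23 \right)} = 48 \left(4 + 5 \cdot 1 \left(16 + 4 \left(-5\right)\right)\right) 24 = 48 \left(4 + 5 \left(16 - 20\right)\right) 24 = 48 \left(4 + 5 \left(-4\right)\right) 24 = 48 \left(4 - 20\right) 24 = 48 \left(-16\right) 24 = \left(-768\right) 24 = -18432$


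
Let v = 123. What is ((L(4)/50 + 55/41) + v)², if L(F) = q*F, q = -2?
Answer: 16201725796/1050625 ≈ 15421.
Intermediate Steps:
L(F) = -2*F
((L(4)/50 + 55/41) + v)² = ((-2*4/50 + 55/41) + 123)² = ((-8*1/50 + 55*(1/41)) + 123)² = ((-4/25 + 55/41) + 123)² = (1211/1025 + 123)² = (127286/1025)² = 16201725796/1050625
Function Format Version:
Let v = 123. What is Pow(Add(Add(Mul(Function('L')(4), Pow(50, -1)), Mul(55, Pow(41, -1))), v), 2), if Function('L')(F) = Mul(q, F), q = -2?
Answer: Rational(16201725796, 1050625) ≈ 15421.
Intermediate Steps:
Function('L')(F) = Mul(-2, F)
Pow(Add(Add(Mul(Function('L')(4), Pow(50, -1)), Mul(55, Pow(41, -1))), v), 2) = Pow(Add(Add(Mul(Mul(-2, 4), Pow(50, -1)), Mul(55, Pow(41, -1))), 123), 2) = Pow(Add(Add(Mul(-8, Rational(1, 50)), Mul(55, Rational(1, 41))), 123), 2) = Pow(Add(Add(Rational(-4, 25), Rational(55, 41)), 123), 2) = Pow(Add(Rational(1211, 1025), 123), 2) = Pow(Rational(127286, 1025), 2) = Rational(16201725796, 1050625)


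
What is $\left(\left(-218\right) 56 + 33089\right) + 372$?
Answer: $21253$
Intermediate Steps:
$\left(\left(-218\right) 56 + 33089\right) + 372 = \left(-12208 + 33089\right) + 372 = 20881 + 372 = 21253$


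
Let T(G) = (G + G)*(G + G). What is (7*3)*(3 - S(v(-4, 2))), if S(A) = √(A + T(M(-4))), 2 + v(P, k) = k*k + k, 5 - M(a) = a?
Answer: 63 - 42*√82 ≈ -317.33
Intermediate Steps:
M(a) = 5 - a
v(P, k) = -2 + k + k² (v(P, k) = -2 + (k*k + k) = -2 + (k² + k) = -2 + (k + k²) = -2 + k + k²)
T(G) = 4*G² (T(G) = (2*G)*(2*G) = 4*G²)
S(A) = √(324 + A) (S(A) = √(A + 4*(5 - 1*(-4))²) = √(A + 4*(5 + 4)²) = √(A + 4*9²) = √(A + 4*81) = √(A + 324) = √(324 + A))
(7*3)*(3 - S(v(-4, 2))) = (7*3)*(3 - √(324 + (-2 + 2 + 2²))) = 21*(3 - √(324 + (-2 + 2 + 4))) = 21*(3 - √(324 + 4)) = 21*(3 - √328) = 21*(3 - 2*√82) = 63 - 42*√82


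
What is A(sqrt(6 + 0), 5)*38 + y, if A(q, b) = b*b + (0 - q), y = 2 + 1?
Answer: 953 - 38*sqrt(6) ≈ 859.92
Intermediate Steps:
y = 3
A(q, b) = b**2 - q
A(sqrt(6 + 0), 5)*38 + y = (5**2 - sqrt(6 + 0))*38 + 3 = (25 - sqrt(6))*38 + 3 = (950 - 38*sqrt(6)) + 3 = 953 - 38*sqrt(6)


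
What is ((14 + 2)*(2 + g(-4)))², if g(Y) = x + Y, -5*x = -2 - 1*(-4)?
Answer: 36864/25 ≈ 1474.6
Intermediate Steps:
x = -⅖ (x = -(-2 - 1*(-4))/5 = -(-2 + 4)/5 = -⅕*2 = -⅖ ≈ -0.40000)
g(Y) = -⅖ + Y
((14 + 2)*(2 + g(-4)))² = ((14 + 2)*(2 + (-⅖ - 4)))² = (16*(2 - 22/5))² = (16*(-12/5))² = (-192/5)² = 36864/25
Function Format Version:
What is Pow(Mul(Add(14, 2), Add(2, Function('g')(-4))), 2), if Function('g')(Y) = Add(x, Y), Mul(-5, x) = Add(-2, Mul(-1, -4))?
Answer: Rational(36864, 25) ≈ 1474.6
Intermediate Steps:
x = Rational(-2, 5) (x = Mul(Rational(-1, 5), Add(-2, Mul(-1, -4))) = Mul(Rational(-1, 5), Add(-2, 4)) = Mul(Rational(-1, 5), 2) = Rational(-2, 5) ≈ -0.40000)
Function('g')(Y) = Add(Rational(-2, 5), Y)
Pow(Mul(Add(14, 2), Add(2, Function('g')(-4))), 2) = Pow(Mul(Add(14, 2), Add(2, Add(Rational(-2, 5), -4))), 2) = Pow(Mul(16, Add(2, Rational(-22, 5))), 2) = Pow(Mul(16, Rational(-12, 5)), 2) = Pow(Rational(-192, 5), 2) = Rational(36864, 25)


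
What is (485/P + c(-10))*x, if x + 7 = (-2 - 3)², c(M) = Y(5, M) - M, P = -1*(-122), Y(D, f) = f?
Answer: 4365/61 ≈ 71.557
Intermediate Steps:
P = 122
c(M) = 0 (c(M) = M - M = 0)
x = 18 (x = -7 + (-2 - 3)² = -7 + (-5)² = -7 + 25 = 18)
(485/P + c(-10))*x = (485/122 + 0)*18 = (485/122)*18 = 4365/61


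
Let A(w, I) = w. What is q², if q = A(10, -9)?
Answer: 100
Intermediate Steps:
q = 10
q² = 10² = 100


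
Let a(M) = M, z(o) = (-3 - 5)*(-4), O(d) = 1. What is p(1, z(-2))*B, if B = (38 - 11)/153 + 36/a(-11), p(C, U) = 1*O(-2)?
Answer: -579/187 ≈ -3.0963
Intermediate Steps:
z(o) = 32 (z(o) = -8*(-4) = 32)
p(C, U) = 1 (p(C, U) = 1*1 = 1)
B = -579/187 (B = (38 - 11)/153 + 36/(-11) = 27*(1/153) + 36*(-1/11) = 3/17 - 36/11 = -579/187 ≈ -3.0963)
p(1, z(-2))*B = 1*(-579/187) = -579/187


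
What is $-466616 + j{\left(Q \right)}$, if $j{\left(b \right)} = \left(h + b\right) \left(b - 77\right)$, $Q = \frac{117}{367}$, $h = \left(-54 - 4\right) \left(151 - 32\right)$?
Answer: $\frac{8433307790}{134689} \approx 62613.0$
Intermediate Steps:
$h = -6902$ ($h = \left(-58\right) 119 = -6902$)
$Q = \frac{117}{367}$ ($Q = 117 \cdot \frac{1}{367} = \frac{117}{367} \approx 0.3188$)
$j{\left(b \right)} = \left(-6902 + b\right) \left(-77 + b\right)$ ($j{\left(b \right)} = \left(-6902 + b\right) \left(b - 77\right) = \left(-6902 + b\right) \left(-77 + b\right)$)
$-466616 + j{\left(Q \right)} = -466616 + \left(531454 + \left(\frac{117}{367}\right)^{2} - \frac{816543}{367}\right) = -466616 + \left(531454 + \frac{13689}{134689} - \frac{816543}{367}\right) = -466616 + \frac{71281350214}{134689} = \frac{8433307790}{134689}$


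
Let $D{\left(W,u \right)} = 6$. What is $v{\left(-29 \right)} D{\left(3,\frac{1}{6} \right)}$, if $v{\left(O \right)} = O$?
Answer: $-174$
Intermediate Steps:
$v{\left(-29 \right)} D{\left(3,\frac{1}{6} \right)} = \left(-29\right) 6 = -174$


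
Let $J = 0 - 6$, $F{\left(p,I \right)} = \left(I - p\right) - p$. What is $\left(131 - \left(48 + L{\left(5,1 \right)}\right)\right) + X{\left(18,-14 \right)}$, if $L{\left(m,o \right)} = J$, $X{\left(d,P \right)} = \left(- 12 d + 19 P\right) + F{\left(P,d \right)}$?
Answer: $-347$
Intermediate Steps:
$F{\left(p,I \right)} = I - 2 p$
$X{\left(d,P \right)} = - 11 d + 17 P$ ($X{\left(d,P \right)} = \left(- 12 d + 19 P\right) - \left(- d + 2 P\right) = - 11 d + 17 P$)
$J = -6$ ($J = 0 - 6 = -6$)
$L{\left(m,o \right)} = -6$
$\left(131 - \left(48 + L{\left(5,1 \right)}\right)\right) + X{\left(18,-14 \right)} = \left(131 - 42\right) + \left(\left(-11\right) 18 + 17 \left(-14\right)\right) = \left(131 + \left(-48 + 6\right)\right) - 436 = \left(131 - 42\right) - 436 = 89 - 436 = -347$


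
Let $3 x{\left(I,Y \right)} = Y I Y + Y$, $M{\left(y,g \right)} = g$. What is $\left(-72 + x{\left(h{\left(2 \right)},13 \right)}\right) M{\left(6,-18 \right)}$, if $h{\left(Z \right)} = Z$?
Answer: $-810$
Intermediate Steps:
$x{\left(I,Y \right)} = \frac{Y}{3} + \frac{I Y^{2}}{3}$ ($x{\left(I,Y \right)} = \frac{Y I Y + Y}{3} = \frac{I Y Y + Y}{3} = \frac{I Y^{2} + Y}{3} = \frac{Y + I Y^{2}}{3} = \frac{Y}{3} + \frac{I Y^{2}}{3}$)
$\left(-72 + x{\left(h{\left(2 \right)},13 \right)}\right) M{\left(6,-18 \right)} = \left(-72 + \frac{1}{3} \cdot 13 \left(1 + 2 \cdot 13\right)\right) \left(-18\right) = \left(-72 + \frac{1}{3} \cdot 13 \left(1 + 26\right)\right) \left(-18\right) = \left(-72 + \frac{1}{3} \cdot 13 \cdot 27\right) \left(-18\right) = \left(-72 + 117\right) \left(-18\right) = 45 \left(-18\right) = -810$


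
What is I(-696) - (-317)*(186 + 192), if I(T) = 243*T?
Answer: -49302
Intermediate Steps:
I(-696) - (-317)*(186 + 192) = 243*(-696) - (-317)*(186 + 192) = -169128 - (-317)*378 = -169128 - 1*(-119826) = -169128 + 119826 = -49302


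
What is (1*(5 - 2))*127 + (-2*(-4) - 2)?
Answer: 387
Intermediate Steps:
(1*(5 - 2))*127 + (-2*(-4) - 2) = (1*3)*127 + (8 - 2) = 3*127 + 6 = 381 + 6 = 387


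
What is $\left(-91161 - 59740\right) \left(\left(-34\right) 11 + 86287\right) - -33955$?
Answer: $-12964323658$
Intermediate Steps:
$\left(-91161 - 59740\right) \left(\left(-34\right) 11 + 86287\right) - -33955 = - 150901 \left(-374 + 86287\right) + 33955 = \left(-150901\right) 85913 + 33955 = -12964357613 + 33955 = -12964323658$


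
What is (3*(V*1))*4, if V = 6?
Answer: 72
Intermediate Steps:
(3*(V*1))*4 = (3*(6*1))*4 = (3*6)*4 = 18*4 = 72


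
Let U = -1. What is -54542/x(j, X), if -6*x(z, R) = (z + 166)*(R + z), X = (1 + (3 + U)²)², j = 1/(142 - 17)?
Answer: 852218750/10811271 ≈ 78.827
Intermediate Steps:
j = 1/125 ≈ 0.0080000
X = 25 (X = (1 + (3 - 1)²)² = (1 + 2²)² = (1 + 4)² = 5² = 25)
x(z, R) = -(166 + z)*(R + z)/6 (x(z, R) = -(z + 166)*(R + z)/6 = -(166 + z)*(R + z)/6)
-54542/x(j, X) = -54542/(-83/3*25 - 83/3*1/125 - (1/125)²/6 - ⅙*25*1/125) = -54542/(-2075/3 - 83/375 - ⅙*1/15625 - 1/30) = -54542/(-2075/3 - 83/375 - 1/93750 - 1/30) = -54542/(-10811271/15625) = -54542*(-15625/10811271) = 852218750/10811271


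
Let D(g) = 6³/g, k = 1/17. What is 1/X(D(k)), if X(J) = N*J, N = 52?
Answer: 1/190944 ≈ 5.2371e-6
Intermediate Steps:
k = 1/17 ≈ 0.058824
D(g) = 216/g
X(J) = 52*J
1/X(D(k)) = 1/(52*(216/(1/17))) = 1/(52*(216*17)) = 1/(52*3672) = 1/190944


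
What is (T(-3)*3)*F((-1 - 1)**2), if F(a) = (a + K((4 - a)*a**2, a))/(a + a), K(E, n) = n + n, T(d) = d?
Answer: -27/2 ≈ -13.500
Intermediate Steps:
K(E, n) = 2*n
F(a) = 3/2 (F(a) = (a + 2*a)/(a + a) = (3*a)/((2*a)) = (3*a)*(1/(2*a)) = 3/2)
(T(-3)*3)*F((-1 - 1)**2) = -3*3*(3/2) = -9*3/2 = -27/2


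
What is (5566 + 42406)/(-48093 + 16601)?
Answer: -11993/7873 ≈ -1.5233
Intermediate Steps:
(5566 + 42406)/(-48093 + 16601) = 47972/(-31492) = 47972*(-1/31492) = -11993/7873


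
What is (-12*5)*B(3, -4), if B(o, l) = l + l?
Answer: 480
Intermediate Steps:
B(o, l) = 2*l
(-12*5)*B(3, -4) = (-12*5)*(2*(-4)) = -60*(-8) = 480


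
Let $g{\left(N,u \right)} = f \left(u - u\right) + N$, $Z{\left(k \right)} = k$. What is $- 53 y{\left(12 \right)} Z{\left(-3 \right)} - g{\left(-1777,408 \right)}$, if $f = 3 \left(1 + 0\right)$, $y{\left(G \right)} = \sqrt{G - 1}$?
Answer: $1777 + 159 \sqrt{11} \approx 2304.3$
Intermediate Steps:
$y{\left(G \right)} = \sqrt{-1 + G}$
$f = 3$ ($f = 3 \cdot 1 = 3$)
$g{\left(N,u \right)} = N$ ($g{\left(N,u \right)} = 3 \left(u - u\right) + N = 3 \cdot 0 + N = 0 + N = N$)
$- 53 y{\left(12 \right)} Z{\left(-3 \right)} - g{\left(-1777,408 \right)} = - 53 \sqrt{-1 + 12} \left(-3\right) - -1777 = - 53 \sqrt{11} \left(-3\right) + 1777 = 159 \sqrt{11} + 1777 = 1777 + 159 \sqrt{11}$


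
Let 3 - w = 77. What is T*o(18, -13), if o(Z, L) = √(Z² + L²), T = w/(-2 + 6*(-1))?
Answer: 37*√493/4 ≈ 205.38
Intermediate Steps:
w = -74 (w = 3 - 1*77 = 3 - 77 = -74)
T = 37/4 (T = -74/(-2 + 6*(-1)) = -74/(-2 - 6) = -74/(-8) = -74*(-⅛) = 37/4 ≈ 9.2500)
o(Z, L) = √(L² + Z²)
T*o(18, -13) = 37*√((-13)² + 18²)/4 = 37*√(169 + 324)/4 = 37*√493/4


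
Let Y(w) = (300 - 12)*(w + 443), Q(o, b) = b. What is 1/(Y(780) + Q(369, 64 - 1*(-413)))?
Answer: 1/352701 ≈ 2.8353e-6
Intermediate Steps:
Y(w) = 127584 + 288*w (Y(w) = 288*(443 + w) = 127584 + 288*w)
1/(Y(780) + Q(369, 64 - 1*(-413))) = 1/((127584 + 288*780) + (64 - 1*(-413))) = 1/((127584 + 224640) + (64 + 413)) = 1/(352224 + 477) = 1/352701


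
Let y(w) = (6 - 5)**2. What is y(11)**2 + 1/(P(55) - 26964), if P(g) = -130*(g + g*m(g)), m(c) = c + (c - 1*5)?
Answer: 784863/784864 ≈ 1.0000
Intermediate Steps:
m(c) = -5 + 2*c (m(c) = c + (c - 5) = c + (-5 + c) = -5 + 2*c)
P(g) = -130*g - 130*g*(-5 + 2*g) (P(g) = -130*(g + g*(-5 + 2*g)) = -130*g - 130*g*(-5 + 2*g))
y(w) = 1 (y(w) = 1**2 = 1)
y(11)**2 + 1/(P(55) - 26964) = 1**2 + 1/(260*55*(2 - 1*55) - 26964) = 1 + 1/(260*55*(2 - 55) - 26964) = 1 + 1/(260*55*(-53) - 26964) = 1 + 1/(-757900 - 26964) = 1 + 1/(-784864) = 1 - 1/784864 = 784863/784864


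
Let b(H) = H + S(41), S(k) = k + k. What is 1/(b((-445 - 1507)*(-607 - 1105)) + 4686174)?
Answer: 1/8028080 ≈ 1.2456e-7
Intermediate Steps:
S(k) = 2*k
b(H) = 82 + H (b(H) = H + 2*41 = H + 82 = 82 + H)
1/(b((-445 - 1507)*(-607 - 1105)) + 4686174) = 1/((82 + (-445 - 1507)*(-607 - 1105)) + 4686174) = 1/((82 - 1952*(-1712)) + 4686174) = 1/((82 + 3341824) + 4686174) = 1/(3341906 + 4686174) = 1/8028080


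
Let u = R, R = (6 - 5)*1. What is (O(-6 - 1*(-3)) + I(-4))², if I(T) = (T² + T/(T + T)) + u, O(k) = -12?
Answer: 121/4 ≈ 30.250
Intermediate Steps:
R = 1 (R = 1*1 = 1)
u = 1
I(T) = 3/2 + T² (I(T) = (T² + T/(T + T)) + 1 = (T² + T/((2*T))) + 1 = (T² + (1/(2*T))*T) + 1 = (T² + ½) + 1 = (½ + T²) + 1 = 3/2 + T²)
(O(-6 - 1*(-3)) + I(-4))² = (-12 + (3/2 + (-4)²))² = (-12 + (3/2 + 16))² = (-12 + 35/2)² = (11/2)² = 121/4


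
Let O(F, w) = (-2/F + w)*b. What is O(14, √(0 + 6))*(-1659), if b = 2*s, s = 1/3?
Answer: 158 - 1106*√6 ≈ -2551.1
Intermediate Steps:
s = ⅓ ≈ 0.33333
b = ⅔ (b = 2*(⅓) = ⅔ ≈ 0.66667)
O(F, w) = -4/(3*F) + 2*w/3 (O(F, w) = (-2/F + w)*(⅔) = (w - 2/F)*(⅔) = -4/(3*F) + 2*w/3)
O(14, √(0 + 6))*(-1659) = ((⅔)*(-2 + 14*√(0 + 6))/14)*(-1659) = ((⅔)*(1/14)*(-2 + 14*√6))*(-1659) = (-2/21 + 2*√6/3)*(-1659) = 158 - 1106*√6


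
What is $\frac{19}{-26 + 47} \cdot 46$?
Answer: $\frac{874}{21} \approx 41.619$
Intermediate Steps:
$\frac{19}{-26 + 47} \cdot 46 = \frac{19}{21} \cdot 46 = \frac{874}{21}$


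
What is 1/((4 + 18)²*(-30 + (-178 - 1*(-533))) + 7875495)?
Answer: 1/8032795 ≈ 1.2449e-7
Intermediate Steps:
1/((4 + 18)²*(-30 + (-178 - 1*(-533))) + 7875495) = 1/(22²*(-30 + (-178 + 533)) + 7875495) = 1/(484*(-30 + 355) + 7875495) = 1/(484*325 + 7875495) = 1/(157300 + 7875495) = 1/8032795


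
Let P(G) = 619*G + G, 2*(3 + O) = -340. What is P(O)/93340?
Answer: -5363/4667 ≈ -1.1491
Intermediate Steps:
O = -173 (O = -3 + (1/2)*(-340) = -3 - 170 = -173)
P(G) = 620*G
P(O)/93340 = (620*(-173))/93340 = -107260*1/93340 = -5363/4667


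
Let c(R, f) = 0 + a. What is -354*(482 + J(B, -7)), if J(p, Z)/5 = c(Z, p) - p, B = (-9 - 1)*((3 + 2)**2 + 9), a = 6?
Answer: -783048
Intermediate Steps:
c(R, f) = 6 (c(R, f) = 0 + 6 = 6)
B = -340 (B = -10*(5**2 + 9) = -10*(25 + 9) = -10*34 = -340)
J(p, Z) = 30 - 5*p (J(p, Z) = 5*(6 - p) = 30 - 5*p)
-354*(482 + J(B, -7)) = -354*(482 + (30 - 5*(-340))) = -354*(482 + (30 + 1700)) = -354*(482 + 1730) = -354*2212 = -783048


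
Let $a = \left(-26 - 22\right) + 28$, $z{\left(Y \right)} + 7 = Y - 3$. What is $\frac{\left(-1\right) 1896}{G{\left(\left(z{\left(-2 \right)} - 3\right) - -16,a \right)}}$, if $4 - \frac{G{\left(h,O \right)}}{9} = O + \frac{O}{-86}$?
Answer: $- \frac{13588}{1533} \approx -8.8637$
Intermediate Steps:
$z{\left(Y \right)} = -10 + Y$ ($z{\left(Y \right)} = -7 + \left(Y - 3\right) = -7 + \left(-3 + Y\right) = -10 + Y$)
$a = -20$ ($a = -48 + 28 = -20$)
$G{\left(h,O \right)} = 36 - \frac{765 O}{86}$ ($G{\left(h,O \right)} = 36 - 9 \left(O + \frac{O}{-86}\right) = 36 - 9 \left(O + O \left(- \frac{1}{86}\right)\right) = 36 - 9 \left(O - \frac{O}{86}\right) = 36 - 9 \frac{85 O}{86} = 36 - \frac{765 O}{86}$)
$\frac{\left(-1\right) 1896}{G{\left(\left(z{\left(-2 \right)} - 3\right) - -16,a \right)}} = \frac{\left(-1\right) 1896}{36 - - \frac{7650}{43}} = - \frac{1896}{36 + \frac{7650}{43}} = - \frac{1896}{\frac{9198}{43}} = \left(-1896\right) \frac{43}{9198} = - \frac{13588}{1533}$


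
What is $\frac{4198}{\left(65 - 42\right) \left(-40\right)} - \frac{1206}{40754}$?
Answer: $- \frac{43048703}{9373420} \approx -4.5926$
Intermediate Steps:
$\frac{4198}{\left(65 - 42\right) \left(-40\right)} - \frac{1206}{40754} = \frac{4198}{23 \left(-40\right)} - \frac{603}{20377} = \frac{4198}{-920} - \frac{603}{20377} = 4198 \left(- \frac{1}{920}\right) - \frac{603}{20377} = - \frac{2099}{460} - \frac{603}{20377} = - \frac{43048703}{9373420}$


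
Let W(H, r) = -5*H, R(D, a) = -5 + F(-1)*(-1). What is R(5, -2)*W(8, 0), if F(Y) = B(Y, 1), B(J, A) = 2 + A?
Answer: 320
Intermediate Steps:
F(Y) = 3 (F(Y) = 2 + 1 = 3)
R(D, a) = -8 (R(D, a) = -5 + 3*(-1) = -5 - 3 = -8)
R(5, -2)*W(8, 0) = -(-40)*8 = -8*(-40) = 320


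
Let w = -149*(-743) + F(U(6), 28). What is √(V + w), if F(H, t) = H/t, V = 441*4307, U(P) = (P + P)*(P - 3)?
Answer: √98494669/7 ≈ 1417.8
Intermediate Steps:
U(P) = 2*P*(-3 + P) (U(P) = (2*P)*(-3 + P) = 2*P*(-3 + P))
V = 1899387
w = 774958/7 (w = -149*(-743) + (2*6*(-3 + 6))/28 = 110707 + (2*6*3)*(1/28) = 110707 + 36*(1/28) = 110707 + 9/7 = 774958/7 ≈ 1.1071e+5)
√(V + w) = √(1899387 + 774958/7) = √(14070667/7) = √98494669/7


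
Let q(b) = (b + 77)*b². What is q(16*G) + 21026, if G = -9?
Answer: -1368286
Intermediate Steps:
q(b) = b²*(77 + b) (q(b) = (77 + b)*b² = b²*(77 + b))
q(16*G) + 21026 = (16*(-9))²*(77 + 16*(-9)) + 21026 = (-144)²*(77 - 144) + 21026 = 20736*(-67) + 21026 = -1389312 + 21026 = -1368286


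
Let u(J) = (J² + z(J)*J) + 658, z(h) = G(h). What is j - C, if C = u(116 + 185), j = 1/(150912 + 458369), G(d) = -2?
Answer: -55235587616/609281 ≈ -90657.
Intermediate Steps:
z(h) = -2
j = 1/609281 ≈ 1.6413e-6
u(J) = 658 + J² - 2*J (u(J) = (J² - 2*J) + 658 = 658 + J² - 2*J)
C = 90657 (C = 658 + (116 + 185)² - 2*(116 + 185) = 658 + 301² - 2*301 = 658 + 90601 - 602 = 90657)
j - C = 1/609281 - 1*90657 = 1/609281 - 90657 = -55235587616/609281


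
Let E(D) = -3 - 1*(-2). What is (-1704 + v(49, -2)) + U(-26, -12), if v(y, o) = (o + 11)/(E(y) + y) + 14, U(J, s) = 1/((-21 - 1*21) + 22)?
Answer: -135189/80 ≈ -1689.9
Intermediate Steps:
E(D) = -1 (E(D) = -3 + 2 = -1)
U(J, s) = -1/20 (U(J, s) = 1/((-21 - 21) + 22) = 1/(-42 + 22) = 1/(-20) = -1/20)
v(y, o) = 14 + (11 + o)/(-1 + y) (v(y, o) = (o + 11)/(-1 + y) + 14 = (11 + o)/(-1 + y) + 14 = 14 + (11 + o)/(-1 + y))
(-1704 + v(49, -2)) + U(-26, -12) = (-1704 + (-3 - 2 + 14*49)/(-1 + 49)) - 1/20 = (-1704 + (-3 - 2 + 686)/48) - 1/20 = (-1704 + (1/48)*681) - 1/20 = (-1704 + 227/16) - 1/20 = -27037/16 - 1/20 = -135189/80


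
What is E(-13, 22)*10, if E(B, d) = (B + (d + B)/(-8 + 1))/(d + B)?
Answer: -1000/63 ≈ -15.873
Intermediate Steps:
E(B, d) = (-d/7 + 6*B/7)/(B + d) (E(B, d) = (B + (B + d)/(-7))/(B + d) = (B + (B + d)*(-⅐))/(B + d) = (B + (-B/7 - d/7))/(B + d) = (-d/7 + 6*B/7)/(B + d))
E(-13, 22)*10 = ((-1*22 + 6*(-13))/(7*(-13 + 22)))*10 = ((⅐)*(-22 - 78)/9)*10 = ((⅐)*(⅑)*(-100))*10 = -100/63*10 = -1000/63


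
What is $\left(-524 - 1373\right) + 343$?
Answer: $-1554$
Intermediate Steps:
$\left(-524 - 1373\right) + 343 = -1897 + 343 = -1554$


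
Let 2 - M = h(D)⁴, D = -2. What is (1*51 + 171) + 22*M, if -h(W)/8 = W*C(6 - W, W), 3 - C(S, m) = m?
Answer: -901119734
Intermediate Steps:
C(S, m) = 3 - m
h(W) = -8*W*(3 - W)
M = -40959998 (M = 2 - (8*(-2)*(-3 - 2))⁴ = 2 - (8*(-2)*(-5))⁴ = 2 - 1*80⁴ = 2 - 1*40960000 = 2 - 40960000 = -40959998)
(1*51 + 171) + 22*M = (1*51 + 171) + 22*(-40959998) = (51 + 171) - 901119956 = 222 - 901119956 = -901119734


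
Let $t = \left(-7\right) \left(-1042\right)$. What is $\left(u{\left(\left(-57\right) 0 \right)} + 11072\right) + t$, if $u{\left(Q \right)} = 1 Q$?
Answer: $18366$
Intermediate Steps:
$u{\left(Q \right)} = Q$
$t = 7294$
$\left(u{\left(\left(-57\right) 0 \right)} + 11072\right) + t = \left(\left(-57\right) 0 + 11072\right) + 7294 = \left(0 + 11072\right) + 7294 = 11072 + 7294 = 18366$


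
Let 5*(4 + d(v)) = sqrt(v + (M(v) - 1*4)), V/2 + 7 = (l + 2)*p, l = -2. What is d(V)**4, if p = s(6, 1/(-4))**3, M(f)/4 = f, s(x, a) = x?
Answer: (20 - I*sqrt(74))**4/625 ≈ -19.398 - 358.96*I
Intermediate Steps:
M(f) = 4*f
p = 216 (p = 6**3 = 216)
V = -14 (V = -14 + 2*((-2 + 2)*216) = -14 + 2*(0*216) = -14 + 2*0 = -14 + 0 = -14)
d(v) = -4 + sqrt(-4 + 5*v)/5 (d(v) = -4 + sqrt(v + (4*v - 1*4))/5 = -4 + sqrt(v + (4*v - 4))/5 = -4 + sqrt(v + (-4 + 4*v))/5 = -4 + sqrt(-4 + 5*v)/5)
d(V)**4 = (-4 + sqrt(-4 + 5*(-14))/5)**4 = (-4 + sqrt(-4 - 70)/5)**4 = (-4 + sqrt(-74)/5)**4 = (-4 + (I*sqrt(74))/5)**4 = (-4 + I*sqrt(74)/5)**4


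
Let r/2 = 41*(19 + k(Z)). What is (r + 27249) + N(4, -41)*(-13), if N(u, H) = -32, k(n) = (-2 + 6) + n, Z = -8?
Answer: 28895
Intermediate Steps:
k(n) = 4 + n
r = 1230 (r = 2*(41*(19 + (4 - 8))) = 2*(41*(19 - 4)) = 2*(41*15) = 2*615 = 1230)
(r + 27249) + N(4, -41)*(-13) = (1230 + 27249) - 32*(-13) = 28479 + 416 = 28895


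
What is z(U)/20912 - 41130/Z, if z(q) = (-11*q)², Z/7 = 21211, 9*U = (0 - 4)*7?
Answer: -3473989577/15718814559 ≈ -0.22101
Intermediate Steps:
U = -28/9 (U = ((0 - 4)*7)/9 = (-4*7)/9 = (⅑)*(-28) = -28/9 ≈ -3.1111)
Z = 148477 (Z = 7*21211 = 148477)
z(q) = 121*q²
z(U)/20912 - 41130/Z = (121*(-28/9)²)/20912 - 41130/148477 = (121*(784/81))*(1/20912) - 41130*1/148477 = (94864/81)*(1/20912) - 41130/148477 = 5929/105867 - 41130/148477 = -3473989577/15718814559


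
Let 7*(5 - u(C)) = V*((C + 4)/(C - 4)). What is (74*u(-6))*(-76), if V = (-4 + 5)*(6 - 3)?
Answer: -967328/35 ≈ -27638.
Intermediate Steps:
V = 3 (V = 1*3 = 3)
u(C) = 5 - 3*(4 + C)/(7*(-4 + C)) (u(C) = 5 - 3*(C + 4)/(C - 4)/7 = 5 - 3*(4 + C)/(-4 + C)/7 = 5 - 3*(4 + C)/(7*(-4 + C)))
(74*u(-6))*(-76) = (74*(8*(-19 + 4*(-6))/(7*(-4 - 6))))*(-76) = (74*((8/7)*(-19 - 24)/(-10)))*(-76) = (74*((8/7)*(-1/10)*(-43)))*(-76) = (74*(172/35))*(-76) = (12728/35)*(-76) = -967328/35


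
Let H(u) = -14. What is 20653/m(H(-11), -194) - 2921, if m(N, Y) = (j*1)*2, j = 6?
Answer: -14399/12 ≈ -1199.9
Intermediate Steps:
m(N, Y) = 12 (m(N, Y) = (6*1)*2 = 6*2 = 12)
20653/m(H(-11), -194) - 2921 = 20653/12 - 2921 = -14399/12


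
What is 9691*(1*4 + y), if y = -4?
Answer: 0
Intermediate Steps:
9691*(1*4 + y) = 9691*(1*4 - 4) = 9691*(4 - 4) = 9691*0 = 0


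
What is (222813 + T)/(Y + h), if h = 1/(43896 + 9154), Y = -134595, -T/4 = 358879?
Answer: 64333894150/7140264749 ≈ 9.0100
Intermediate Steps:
T = -1435516 (T = -4*358879 = -1435516)
h = 1/53050 ≈ 1.8850e-5
(222813 + T)/(Y + h) = (222813 - 1435516)/(-134595 + 1/53050) = -1212703/(-7140264749/53050) = -1212703*(-53050/7140264749) = 64333894150/7140264749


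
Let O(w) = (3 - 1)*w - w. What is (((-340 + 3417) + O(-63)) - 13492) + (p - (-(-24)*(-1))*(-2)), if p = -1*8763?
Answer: -19289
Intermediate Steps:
p = -8763
O(w) = w (O(w) = 2*w - w = w)
(((-340 + 3417) + O(-63)) - 13492) + (p - (-(-24)*(-1))*(-2)) = (((-340 + 3417) - 63) - 13492) + (-8763 - (-(-24)*(-1))*(-2)) = ((3077 - 63) - 13492) + (-8763 - (-8*3)*(-2)) = (3014 - 13492) + (-8763 - (-24)*(-2)) = -10478 + (-8763 - 1*48) = -10478 + (-8763 - 48) = -10478 - 8811 = -19289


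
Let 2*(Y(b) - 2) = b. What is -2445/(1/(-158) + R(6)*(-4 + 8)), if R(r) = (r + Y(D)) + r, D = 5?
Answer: -386310/10427 ≈ -37.049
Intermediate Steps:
Y(b) = 2 + b/2
R(r) = 9/2 + 2*r (R(r) = (r + (2 + (½)*5)) + r = (r + (2 + 5/2)) + r = (r + 9/2) + r = (9/2 + r) + r = 9/2 + 2*r)
-2445/(1/(-158) + R(6)*(-4 + 8)) = -2445/(1/(-158) + (9/2 + 2*6)*(-4 + 8)) = -2445/(-1/158 + (9/2 + 12)*4) = -2445/(-1/158 + (33/2)*4) = -2445/(-1/158 + 66) = -2445/10427/158 = -2445*158/10427 = -386310/10427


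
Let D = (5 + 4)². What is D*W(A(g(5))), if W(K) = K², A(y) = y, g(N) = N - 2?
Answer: 729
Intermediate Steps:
g(N) = -2 + N
D = 81 (D = 9² = 81)
D*W(A(g(5))) = 81*(-2 + 5)² = 81*3² = 81*9 = 729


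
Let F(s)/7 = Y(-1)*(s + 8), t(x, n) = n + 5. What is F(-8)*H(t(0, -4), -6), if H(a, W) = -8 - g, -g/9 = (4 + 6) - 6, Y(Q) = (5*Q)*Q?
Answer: 0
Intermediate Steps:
Y(Q) = 5*Q²
t(x, n) = 5 + n
g = -36 (g = -9*((4 + 6) - 6) = -9*(10 - 6) = -9*4 = -36)
H(a, W) = 28 (H(a, W) = -8 - 1*(-36) = -8 + 36 = 28)
F(s) = 280 + 35*s (F(s) = 7*((5*(-1)²)*(s + 8)) = 7*((5*1)*(8 + s)) = 7*(5*(8 + s)) = 7*(40 + 5*s) = 280 + 35*s)
F(-8)*H(t(0, -4), -6) = (280 + 35*(-8))*28 = (280 - 280)*28 = 0*28 = 0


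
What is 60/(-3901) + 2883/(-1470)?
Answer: -3778261/1911490 ≈ -1.9766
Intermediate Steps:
60/(-3901) + 2883/(-1470) = 60*(-1/3901) + 2883*(-1/1470) = -60/3901 - 961/490 = -3778261/1911490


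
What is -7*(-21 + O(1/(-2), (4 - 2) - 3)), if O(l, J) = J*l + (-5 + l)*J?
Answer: 105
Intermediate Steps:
O(l, J) = J*l + J*(-5 + l)
-7*(-21 + O(1/(-2), (4 - 2) - 3)) = -7*(-21 + ((4 - 2) - 3)*(-5 + 2/(-2))) = -7*(-21 + (2 - 3)*(-5 + 2*(-1/2))) = -7*(-21 - (-5 - 1)) = -7*(-21 - 1*(-6)) = -7*(-21 + 6) = -7*(-15) = 105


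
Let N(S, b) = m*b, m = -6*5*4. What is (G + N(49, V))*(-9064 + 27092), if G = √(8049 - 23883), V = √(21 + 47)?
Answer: -4326720*√17 + 18028*I*√15834 ≈ -1.784e+7 + 2.2685e+6*I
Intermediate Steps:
V = 2*√17 (V = √68 = 2*√17 ≈ 8.2462)
G = I*√15834 (G = √(-15834) = I*√15834 ≈ 125.83*I)
m = -120 (m = -30*4 = -120)
N(S, b) = -120*b
(G + N(49, V))*(-9064 + 27092) = (I*√15834 - 240*√17)*(-9064 + 27092) = (I*√15834 - 240*√17)*18028 = (-240*√17 + I*√15834)*18028 = -4326720*√17 + 18028*I*√15834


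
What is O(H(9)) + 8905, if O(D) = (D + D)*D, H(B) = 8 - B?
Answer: 8907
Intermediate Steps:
O(D) = 2*D² (O(D) = (2*D)*D = 2*D²)
O(H(9)) + 8905 = 2*(8 - 1*9)² + 8905 = 2*(8 - 9)² + 8905 = 2*(-1)² + 8905 = 2*1 + 8905 = 2 + 8905 = 8907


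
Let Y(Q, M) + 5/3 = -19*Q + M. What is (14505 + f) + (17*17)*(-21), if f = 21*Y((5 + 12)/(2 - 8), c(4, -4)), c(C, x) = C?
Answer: 19231/2 ≈ 9615.5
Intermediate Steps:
Y(Q, M) = -5/3 + M - 19*Q (Y(Q, M) = -5/3 + (-19*Q + M) = -5/3 + (M - 19*Q) = -5/3 + M - 19*Q)
f = 2359/2 (f = 21*(-5/3 + 4 - 19*(5 + 12)/(2 - 8)) = 21*(-5/3 + 4 - 323/(-6)) = 21*(-5/3 + 4 - 323*(-1)/6) = 21*(-5/3 + 4 - 19*(-17/6)) = 21*(-5/3 + 4 + 323/6) = 21*(337/6) = 2359/2 ≈ 1179.5)
(14505 + f) + (17*17)*(-21) = (14505 + 2359/2) + (17*17)*(-21) = 31369/2 + 289*(-21) = 31369/2 - 6069 = 19231/2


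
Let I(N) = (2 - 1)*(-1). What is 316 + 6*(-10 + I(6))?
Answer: 250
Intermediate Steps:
I(N) = -1 (I(N) = 1*(-1) = -1)
316 + 6*(-10 + I(6)) = 316 + 6*(-10 - 1) = 316 + 6*(-11) = 316 - 66 = 250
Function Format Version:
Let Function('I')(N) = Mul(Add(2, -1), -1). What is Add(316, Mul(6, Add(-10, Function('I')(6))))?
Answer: 250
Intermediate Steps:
Function('I')(N) = -1 (Function('I')(N) = Mul(1, -1) = -1)
Add(316, Mul(6, Add(-10, Function('I')(6)))) = Add(316, Mul(6, Add(-10, -1))) = Add(316, Mul(6, -11)) = Add(316, -66) = 250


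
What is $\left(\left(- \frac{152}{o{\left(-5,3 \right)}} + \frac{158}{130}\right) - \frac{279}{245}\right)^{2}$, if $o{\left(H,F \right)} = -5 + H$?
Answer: $\frac{2367406336}{10144225} \approx 233.37$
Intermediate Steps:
$\left(\left(- \frac{152}{o{\left(-5,3 \right)}} + \frac{158}{130}\right) - \frac{279}{245}\right)^{2} = \left(\left(- \frac{152}{-5 - 5} + \frac{158}{130}\right) - \frac{279}{245}\right)^{2} = \left(\left(- \frac{152}{-10} + 158 \cdot \frac{1}{130}\right) - \frac{279}{245}\right)^{2} = \left(\left(\left(-152\right) \left(- \frac{1}{10}\right) + \frac{79}{65}\right) - \frac{279}{245}\right)^{2} = \left(\left(\frac{76}{5} + \frac{79}{65}\right) - \frac{279}{245}\right)^{2} = \left(\frac{1067}{65} - \frac{279}{245}\right)^{2} = \left(\frac{48656}{3185}\right)^{2} = \frac{2367406336}{10144225}$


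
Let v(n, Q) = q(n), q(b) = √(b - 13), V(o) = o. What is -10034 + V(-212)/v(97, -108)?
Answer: -10034 - 106*√21/21 ≈ -10057.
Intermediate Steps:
q(b) = √(-13 + b)
v(n, Q) = √(-13 + n)
-10034 + V(-212)/v(97, -108) = -10034 - 212/√(-13 + 97) = -10034 - 212*√21/42 = -10034 - 106*√21/21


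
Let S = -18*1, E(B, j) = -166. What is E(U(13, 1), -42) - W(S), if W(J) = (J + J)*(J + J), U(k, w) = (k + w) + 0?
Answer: -1462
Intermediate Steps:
U(k, w) = k + w
S = -18
W(J) = 4*J² (W(J) = (2*J)*(2*J) = 4*J²)
E(U(13, 1), -42) - W(S) = -166 - 4*(-18)² = -166 - 4*324 = -166 - 1*1296 = -166 - 1296 = -1462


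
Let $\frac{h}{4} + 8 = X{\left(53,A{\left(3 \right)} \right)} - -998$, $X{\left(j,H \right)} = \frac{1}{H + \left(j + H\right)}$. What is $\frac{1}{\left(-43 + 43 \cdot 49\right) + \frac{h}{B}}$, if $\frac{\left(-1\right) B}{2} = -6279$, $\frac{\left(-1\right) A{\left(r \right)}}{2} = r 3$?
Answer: $\frac{106743}{220351214} \approx 0.00048442$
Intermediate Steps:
$A{\left(r \right)} = - 6 r$ ($A{\left(r \right)} = - 2 r 3 = - 2 \cdot 3 r = - 6 r$)
$B = 12558$ ($B = \left(-2\right) \left(-6279\right) = 12558$)
$X{\left(j,H \right)} = \frac{1}{j + 2 H}$ ($X{\left(j,H \right)} = \frac{1}{H + \left(H + j\right)} = \frac{1}{j + 2 H}$)
$h = \frac{67324}{17}$ ($h = -32 + 4 \left(\frac{1}{53 + 2 \left(\left(-6\right) 3\right)} - -998\right) = -32 + 4 \left(\frac{1}{53 + 2 \left(-18\right)} + 998\right) = -32 + 4 \left(\frac{1}{53 - 36} + 998\right) = -32 + 4 \left(\frac{1}{17} + 998\right) = -32 + 4 \cdot \frac{16967}{17} = -32 + \frac{67868}{17} = \frac{67324}{17} \approx 3960.2$)
$\frac{1}{\left(-43 + 43 \cdot 49\right) + \frac{h}{B}} = \frac{1}{\left(-43 + 43 \cdot 49\right) + \frac{67324}{17 \cdot 12558}} = \frac{1}{\left(-43 + 2107\right) + \frac{67324}{17} \cdot \frac{1}{12558}} = \frac{1}{2064 + \frac{33662}{106743}} = \frac{1}{\frac{220351214}{106743}} = \frac{106743}{220351214}$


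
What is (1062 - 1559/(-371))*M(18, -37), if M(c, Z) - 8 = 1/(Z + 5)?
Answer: 100868055/11872 ≈ 8496.3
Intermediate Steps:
M(c, Z) = 8 + 1/(5 + Z) (M(c, Z) = 8 + 1/(Z + 5) = 8 + 1/(5 + Z))
(1062 - 1559/(-371))*M(18, -37) = (1062 - 1559/(-371))*((41 + 8*(-37))/(5 - 37)) = (1062 - 1559*(-1/371))*((41 - 296)/(-32)) = (1062 + 1559/371)*(-1/32*(-255)) = (395561/371)*(255/32) = 100868055/11872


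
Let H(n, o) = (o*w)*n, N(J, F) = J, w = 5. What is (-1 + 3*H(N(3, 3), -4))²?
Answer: 32761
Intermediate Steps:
H(n, o) = 5*n*o (H(n, o) = (o*5)*n = (5*o)*n = 5*n*o)
(-1 + 3*H(N(3, 3), -4))² = (-1 + 3*(5*3*(-4)))² = (-1 + 3*(-60))² = (-1 - 180)² = (-181)² = 32761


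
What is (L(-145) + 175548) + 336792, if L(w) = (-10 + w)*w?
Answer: 534815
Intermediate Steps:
L(w) = w*(-10 + w)
(L(-145) + 175548) + 336792 = (-145*(-10 - 145) + 175548) + 336792 = (-145*(-155) + 175548) + 336792 = (22475 + 175548) + 336792 = 198023 + 336792 = 534815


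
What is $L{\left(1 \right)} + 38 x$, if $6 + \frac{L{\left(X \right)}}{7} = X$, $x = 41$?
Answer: $1523$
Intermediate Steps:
$L{\left(X \right)} = -42 + 7 X$
$L{\left(1 \right)} + 38 x = \left(-42 + 7 \cdot 1\right) + 38 \cdot 41 = \left(-42 + 7\right) + 1558 = -35 + 1558 = 1523$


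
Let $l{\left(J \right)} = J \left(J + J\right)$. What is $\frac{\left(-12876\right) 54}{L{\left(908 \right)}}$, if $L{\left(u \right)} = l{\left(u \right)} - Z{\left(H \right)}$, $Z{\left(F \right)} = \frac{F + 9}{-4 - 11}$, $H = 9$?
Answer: $- \frac{1738260}{4122323} \approx -0.42167$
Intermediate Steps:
$l{\left(J \right)} = 2 J^{2}$ ($l{\left(J \right)} = J 2 J = 2 J^{2}$)
$Z{\left(F \right)} = - \frac{3}{5} - \frac{F}{15}$ ($Z{\left(F \right)} = \frac{9 + F}{-15} = \left(9 + F\right) \left(- \frac{1}{15}\right) = - \frac{3}{5} - \frac{F}{15}$)
$L{\left(u \right)} = \frac{6}{5} + 2 u^{2}$ ($L{\left(u \right)} = 2 u^{2} - \left(- \frac{3}{5} - \frac{3}{5}\right) = 2 u^{2} - - \frac{6}{5} = 2 u^{2} + \frac{6}{5} = \frac{6}{5} + 2 u^{2}$)
$\frac{\left(-12876\right) 54}{L{\left(908 \right)}} = \frac{\left(-12876\right) 54}{\frac{6}{5} + 2 \cdot 908^{2}} = - \frac{695304}{\frac{6}{5} + 2 \cdot 824464} = - \frac{695304}{\frac{6}{5} + 1648928} = - \frac{695304}{\frac{8244646}{5}} = \left(-695304\right) \frac{5}{8244646} = - \frac{1738260}{4122323}$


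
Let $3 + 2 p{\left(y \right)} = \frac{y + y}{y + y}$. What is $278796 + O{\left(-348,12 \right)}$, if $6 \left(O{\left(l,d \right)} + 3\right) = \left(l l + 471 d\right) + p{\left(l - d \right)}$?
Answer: $\frac{1799513}{6} \approx 2.9992 \cdot 10^{5}$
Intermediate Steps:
$p{\left(y \right)} = -1$ ($p{\left(y \right)} = - \frac{3}{2} + \frac{\left(y + y\right) \frac{1}{y + y}}{2} = - \frac{3}{2} + \frac{2 y \frac{1}{2 y}}{2} = - \frac{3}{2} + \frac{1}{2} \cdot 1 = - \frac{3}{2} + \frac{1}{2} = -1$)
$O{\left(l,d \right)} = - \frac{19}{6} + \frac{l^{2}}{6} + \frac{157 d}{2}$ ($O{\left(l,d \right)} = -3 + \frac{\left(l l + 471 d\right) - 1}{6} = -3 + \frac{\left(l^{2} + 471 d\right) - 1}{6} = -3 + \frac{-1 + l^{2} + 471 d}{6} = -3 + \left(- \frac{1}{6} + \frac{l^{2}}{6} + \frac{157 d}{2}\right) = - \frac{19}{6} + \frac{l^{2}}{6} + \frac{157 d}{2}$)
$278796 + O{\left(-348,12 \right)} = 278796 + \left(- \frac{19}{6} + \frac{\left(-348\right)^{2}}{6} + \frac{157}{2} \cdot 12\right) = 278796 + \left(- \frac{19}{6} + \frac{1}{6} \cdot 121104 + 942\right) = 278796 + \left(- \frac{19}{6} + 20184 + 942\right) = 278796 + \frac{126737}{6} = \frac{1799513}{6}$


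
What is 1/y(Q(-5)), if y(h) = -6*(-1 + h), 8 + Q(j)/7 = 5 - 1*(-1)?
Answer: 1/90 ≈ 0.011111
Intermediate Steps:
Q(j) = -14 (Q(j) = -56 + 7*(5 - 1*(-1)) = -56 + 7*(5 + 1) = -56 + 7*6 = -56 + 42 = -14)
y(h) = 6 - 6*h
1/y(Q(-5)) = 1/(6 - 6*(-14)) = 1/(6 + 84) = 1/90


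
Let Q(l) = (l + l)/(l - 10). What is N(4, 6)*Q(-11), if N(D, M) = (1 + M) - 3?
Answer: 88/21 ≈ 4.1905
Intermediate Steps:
N(D, M) = -2 + M
Q(l) = 2*l/(-10 + l) (Q(l) = (2*l)/(-10 + l) = 2*l/(-10 + l))
N(4, 6)*Q(-11) = (-2 + 6)*(2*(-11)/(-10 - 11)) = 4*(2*(-11)/(-21)) = 4*(2*(-11)*(-1/21)) = 4*(22/21) = 88/21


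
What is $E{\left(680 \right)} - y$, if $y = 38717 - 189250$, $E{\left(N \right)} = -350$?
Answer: $150183$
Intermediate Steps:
$y = -150533$
$E{\left(680 \right)} - y = -350 - -150533 = -350 + 150533 = 150183$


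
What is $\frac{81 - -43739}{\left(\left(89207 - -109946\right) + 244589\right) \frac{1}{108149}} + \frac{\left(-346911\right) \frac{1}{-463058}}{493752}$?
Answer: $\frac{180587585103670209307}{16909218867598512} \approx 10680.0$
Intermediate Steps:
$\frac{81 - -43739}{\left(\left(89207 - -109946\right) + 244589\right) \frac{1}{108149}} + \frac{\left(-346911\right) \frac{1}{-463058}}{493752} = \frac{81 + 43739}{\left(\left(89207 + 109946\right) + 244589\right) \frac{1}{108149}} + \left(-346911\right) \left(- \frac{1}{463058}\right) \frac{1}{493752} = \frac{43820}{\left(199153 + 244589\right) \frac{1}{108149}} + \frac{346911}{463058} \cdot \frac{1}{493752} = \frac{43820}{443742 \cdot \frac{1}{108149}} + \frac{115637}{76211937872} = \frac{43820}{\frac{443742}{108149}} + \frac{115637}{76211937872} = 43820 \cdot \frac{108149}{443742} + \frac{115637}{76211937872} = \frac{2369544590}{221871} + \frac{115637}{76211937872} = \frac{180587585103670209307}{16909218867598512}$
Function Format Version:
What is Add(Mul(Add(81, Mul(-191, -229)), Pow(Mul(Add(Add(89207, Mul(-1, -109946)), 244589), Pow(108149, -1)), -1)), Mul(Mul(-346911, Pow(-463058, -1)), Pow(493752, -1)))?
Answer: Rational(180587585103670209307, 16909218867598512) ≈ 10680.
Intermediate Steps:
Add(Mul(Add(81, Mul(-191, -229)), Pow(Mul(Add(Add(89207, Mul(-1, -109946)), 244589), Pow(108149, -1)), -1)), Mul(Mul(-346911, Pow(-463058, -1)), Pow(493752, -1))) = Add(Mul(Add(81, 43739), Pow(Mul(Add(Add(89207, 109946), 244589), Rational(1, 108149)), -1)), Mul(Mul(-346911, Rational(-1, 463058)), Rational(1, 493752))) = Add(Mul(43820, Pow(Mul(Add(199153, 244589), Rational(1, 108149)), -1)), Mul(Rational(346911, 463058), Rational(1, 493752))) = Add(Mul(43820, Pow(Mul(443742, Rational(1, 108149)), -1)), Rational(115637, 76211937872)) = Add(Mul(43820, Pow(Rational(443742, 108149), -1)), Rational(115637, 76211937872)) = Add(Mul(43820, Rational(108149, 443742)), Rational(115637, 76211937872)) = Add(Rational(2369544590, 221871), Rational(115637, 76211937872)) = Rational(180587585103670209307, 16909218867598512)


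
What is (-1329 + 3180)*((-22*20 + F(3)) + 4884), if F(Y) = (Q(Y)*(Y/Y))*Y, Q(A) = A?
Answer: 8242503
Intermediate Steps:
F(Y) = Y² (F(Y) = (Y*(Y/Y))*Y = (Y*1)*Y = Y*Y = Y²)
(-1329 + 3180)*((-22*20 + F(3)) + 4884) = (-1329 + 3180)*((-22*20 + 3²) + 4884) = 1851*((-440 + 9) + 4884) = 1851*(-431 + 4884) = 1851*4453 = 8242503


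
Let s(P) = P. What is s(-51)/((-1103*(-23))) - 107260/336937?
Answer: -2738262727/8547754753 ≈ -0.32035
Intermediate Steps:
s(-51)/((-1103*(-23))) - 107260/336937 = -51/((-1103*(-23))) - 107260/336937 = -51/25369 - 107260*1/336937 = -51*1/25369 - 107260/336937 = -51/25369 - 107260/336937 = -2738262727/8547754753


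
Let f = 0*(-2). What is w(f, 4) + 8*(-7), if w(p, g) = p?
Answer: -56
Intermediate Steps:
f = 0
w(f, 4) + 8*(-7) = 0 + 8*(-7) = 0 - 56 = -56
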